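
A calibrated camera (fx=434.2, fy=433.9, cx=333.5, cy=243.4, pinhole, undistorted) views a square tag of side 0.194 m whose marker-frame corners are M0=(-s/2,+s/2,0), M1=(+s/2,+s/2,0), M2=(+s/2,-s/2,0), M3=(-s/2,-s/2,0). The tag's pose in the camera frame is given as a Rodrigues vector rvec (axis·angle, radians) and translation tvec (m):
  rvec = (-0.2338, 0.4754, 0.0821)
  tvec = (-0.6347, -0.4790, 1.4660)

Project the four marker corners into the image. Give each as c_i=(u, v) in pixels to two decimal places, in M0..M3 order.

Intrinsics K: fx=434.2, fy=433.9, cx=333.5, cy=243.4
Marker side s = 0.194 m; corners in marker frame (Z=0):
  M0 = (-0.0970, +0.0970, 0)
  M1 = (+0.0970, +0.0970, 0)
  M2 = (+0.0970, -0.0970, 0)
  M3 = (-0.0970, -0.0970, 0)
rvec = (-0.2338, 0.4754, 0.0821), |rvec| = θ = 0.53610 rad = 30.717°
Rodrigues: sinθ=0.51079, 1−cosθ=0.14030; R = I + sinθ·[k]× + (1−cosθ)·[k]×²:
    [+0.88639 -0.13248 +0.44358]
    [+0.02397 +0.97003 +0.24181]
    [-0.46232 -0.20371 +0.86300]
t = (-0.6347, -0.4790, 1.4660) m
M0: Pc = R·M0+t = (-0.73353, -0.38723, +1.49109); u = 434.2·(-0.73353)/1.49109 + 333.5 = 119.8981, v = 433.9·(-0.38723)/1.49109 + 243.4 = 130.7170
M1: Pc = R·M1+t = (-0.56157, -0.38258, +1.40140); u = 434.2·(-0.56157)/1.40140 + 333.5 = 159.5062, v = 433.9·(-0.38258)/1.40140 + 243.4 = 124.9448
M2: Pc = R·M2+t = (-0.53587, -0.57077, +1.44091); u = 434.2·(-0.53587)/1.44091 + 333.5 = 172.0229, v = 433.9·(-0.57077)/1.44091 + 243.4 = 71.5257
M3: Pc = R·M3+t = (-0.70783, -0.57542, +1.53060); u = 434.2·(-0.70783)/1.53060 + 333.5 = 132.7040, v = 433.9·(-0.57542)/1.53060 + 243.4 = 80.2791

c0=(119.90, 130.72) c1=(159.51, 124.94) c2=(172.02, 71.53) c3=(132.70, 80.28)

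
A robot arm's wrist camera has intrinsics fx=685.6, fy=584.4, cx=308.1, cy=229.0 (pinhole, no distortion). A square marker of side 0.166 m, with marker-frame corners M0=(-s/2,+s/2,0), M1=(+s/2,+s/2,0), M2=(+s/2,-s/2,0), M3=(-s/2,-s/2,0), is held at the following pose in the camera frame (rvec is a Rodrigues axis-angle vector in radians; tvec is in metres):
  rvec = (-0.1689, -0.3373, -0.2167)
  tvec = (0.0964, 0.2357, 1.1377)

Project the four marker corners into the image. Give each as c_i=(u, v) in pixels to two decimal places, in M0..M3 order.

c0=(332.89, 404.94) c1=(422.35, 380.96) c2=(397.28, 298.86) c3=(308.23, 318.19)

Intrinsics K: fx=685.6, fy=584.4, cx=308.1, cy=229.0
Marker side s = 0.166 m; corners in marker frame (Z=0):
  M0 = (-0.0830, +0.0830, 0)
  M1 = (+0.0830, +0.0830, 0)
  M2 = (+0.0830, -0.0830, 0)
  M3 = (-0.0830, -0.0830, 0)
rvec = (-0.1689, -0.3373, -0.2167), |rvec| = θ = 0.43504 rad = 24.926°
Rodrigues: sinθ=0.42144, 1−cosθ=0.09315; R = I + sinθ·[k]× + (1−cosθ)·[k]×²:
    [+0.92089 +0.23797 -0.30875]
    [-0.18189 +0.96285 +0.19960]
    [+0.34477 -0.12765 +0.92997]
t = (0.0964, 0.2357, 1.1377) m
M0: Pc = R·M0+t = (+0.03972, +0.33071, +1.09849); u = 685.6·(+0.03972)/1.09849 + 308.1 = 332.8886, v = 584.4·(+0.33071)/1.09849 + 229.0 = 404.9407
M1: Pc = R·M1+t = (+0.19259, +0.30052, +1.15572); u = 685.6·(+0.19259)/1.15572 + 308.1 = 422.3461, v = 584.4·(+0.30052)/1.15572 + 229.0 = 380.9602
M2: Pc = R·M2+t = (+0.15308, +0.14069, +1.17691); u = 685.6·(+0.15308)/1.17691 + 308.1 = 397.2772, v = 584.4·(+0.14069)/1.17691 + 229.0 = 298.8585
M3: Pc = R·M3+t = (+0.00021, +0.17088, +1.11968); u = 685.6·(+0.00021)/1.11968 + 308.1 = 308.2313, v = 584.4·(+0.17088)/1.11968 + 229.0 = 318.1886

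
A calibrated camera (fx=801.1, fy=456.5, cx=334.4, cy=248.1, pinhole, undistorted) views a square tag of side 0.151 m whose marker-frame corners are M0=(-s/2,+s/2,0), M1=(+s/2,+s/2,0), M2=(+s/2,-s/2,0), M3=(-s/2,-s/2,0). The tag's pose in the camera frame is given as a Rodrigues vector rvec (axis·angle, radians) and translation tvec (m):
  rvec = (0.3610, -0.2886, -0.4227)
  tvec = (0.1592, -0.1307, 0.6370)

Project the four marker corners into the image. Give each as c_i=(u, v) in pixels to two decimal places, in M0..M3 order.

c0=(480.99, 225.13) c1=(629.55, 181.03) c2=(590.85, 80.30) c3=(425.31, 123.81)

Intrinsics K: fx=801.1, fy=456.5, cx=334.4, cy=248.1
Marker side s = 0.151 m; corners in marker frame (Z=0):
  M0 = (-0.0755, +0.0755, 0)
  M1 = (+0.0755, +0.0755, 0)
  M2 = (+0.0755, -0.0755, 0)
  M3 = (-0.0755, -0.0755, 0)
rvec = (0.3610, -0.2886, -0.4227), |rvec| = θ = 0.62633 rad = 35.886°
Rodrigues: sinθ=0.58617, 1−cosθ=0.18981; R = I + sinθ·[k]× + (1−cosθ)·[k]×²:
    [+0.87324 +0.34519 -0.34393]
    [-0.44601 +0.85049 -0.27883]
    [+0.19626 +0.39688 +0.89664]
t = (0.1592, -0.1307, 0.6370) m
M0: Pc = R·M0+t = (+0.11933, -0.03281, +0.65215); u = 801.1·(+0.11933)/0.65215 + 334.4 = 480.9878, v = 456.5·(-0.03281)/0.65215 + 248.1 = 225.1301
M1: Pc = R·M1+t = (+0.25119, -0.10016, +0.68178); u = 801.1·(+0.25119)/0.68178 + 334.4 = 629.5523, v = 456.5·(-0.10016)/0.68178 + 248.1 = 181.0346
M2: Pc = R·M2+t = (+0.19907, -0.22859, +0.62185); u = 801.1·(+0.19907)/0.62185 + 334.4 = 590.8488, v = 456.5·(-0.22859)/0.62185 + 248.1 = 80.2961
M3: Pc = R·M3+t = (+0.06721, -0.16124, +0.59222); u = 801.1·(+0.06721)/0.59222 + 334.4 = 425.3136, v = 456.5·(-0.16124)/0.59222 + 248.1 = 123.8128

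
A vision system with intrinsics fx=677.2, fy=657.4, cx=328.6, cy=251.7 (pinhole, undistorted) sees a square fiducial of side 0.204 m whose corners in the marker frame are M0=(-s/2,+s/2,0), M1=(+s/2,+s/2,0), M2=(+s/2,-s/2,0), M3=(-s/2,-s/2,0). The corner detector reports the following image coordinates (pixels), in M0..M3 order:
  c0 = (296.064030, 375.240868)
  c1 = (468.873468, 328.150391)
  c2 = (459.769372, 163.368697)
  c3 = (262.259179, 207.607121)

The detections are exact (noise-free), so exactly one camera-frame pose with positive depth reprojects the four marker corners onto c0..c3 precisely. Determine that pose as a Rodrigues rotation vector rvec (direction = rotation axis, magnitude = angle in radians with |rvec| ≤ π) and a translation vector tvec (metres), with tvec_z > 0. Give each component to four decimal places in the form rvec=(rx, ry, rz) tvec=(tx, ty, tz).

rvec=(0.4396, -0.2336, -0.1955) tvec=(0.0483, 0.0232, 0.7067)

Intrinsics K: fx=677.2, fy=657.4, cx=328.6, cy=251.7
Marker side s = 0.204 m; corners in marker frame (Z=0):
  M0 = (-0.1020, +0.1020, 0)
  M1 = (+0.1020, +0.1020, 0)
  M2 = (+0.1020, -0.1020, 0)
  M3 = (-0.1020, -0.1020, 0)
Detected image corners:
  c0 = (296.064030, 375.240868) px
  c1 = (468.873468, 328.150391) px
  c2 = (459.769372, 163.368697) px
  c3 = (262.259179, 207.607121) px
Planar DLT: solve 8×8 A·h = b for H (H[2,2]=1):
  H  [+998.82330 +335.67303 +374.83868]
  H  [-155.62741 +982.24651 +273.28845]
  H  [+0.25564 +0.62431 +1.00000]
B = K⁻¹H; ‖b₁‖=1.414994, ‖b₂‖=1.414994; λ = 2/(‖b₁‖+‖b₂‖) = 0.706717, sign → tz>0 ⇒ λ=+0.706717
r₁ = λ·B[:,0] = (+0.95469,-0.23647,+0.18067); r₂ = λ·B[:,1] = (+0.13621,+0.88701,+0.44121)
r₃ = r₁×r₂ = (-0.26459,-0.39661,+0.87903); SVD([r₁ r₂ r₃]) → R = UVᵀ:
  R  [+0.95469 +0.13621 -0.26459]
  R  [-0.23647 +0.88701 -0.39661]
  R  [+0.18067 +0.44121 +0.87903]
t = (+0.04825, +0.02321, +0.70672) m
tr R = 2.720728; θ = arccos((tr R − 1)/2) = 0.534813 rad = 30.643°
axis k = ((R−Rᵀ)₃₂, (R−Rᵀ)₁₃, (R−Rᵀ)₂₁) / (2 sinθ) = (+0.821912, -0.436796, -0.365609)
rvec = θ·k = (+0.439569, -0.233604, -0.195532)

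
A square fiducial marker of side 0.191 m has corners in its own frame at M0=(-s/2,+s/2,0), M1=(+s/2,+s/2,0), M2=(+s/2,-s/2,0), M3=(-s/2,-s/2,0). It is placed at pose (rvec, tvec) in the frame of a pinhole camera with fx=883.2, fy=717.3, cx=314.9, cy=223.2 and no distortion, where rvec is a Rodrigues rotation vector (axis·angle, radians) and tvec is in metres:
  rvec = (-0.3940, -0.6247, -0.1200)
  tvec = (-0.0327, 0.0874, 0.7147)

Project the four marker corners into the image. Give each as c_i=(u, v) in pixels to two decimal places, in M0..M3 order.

Intrinsics K: fx=883.2, fy=717.3, cx=314.9, cy=223.2
Marker side s = 0.191 m; corners in marker frame (Z=0):
  M0 = (-0.0955, +0.0955, 0)
  M1 = (+0.0955, +0.0955, 0)
  M2 = (+0.0955, -0.0955, 0)
  M3 = (-0.0955, -0.0955, 0)
rvec = (-0.3940, -0.6247, -0.1200), |rvec| = θ = 0.74826 rad = 42.872°
Rodrigues: sinθ=0.68036, 1−cosθ=0.26712; R = I + sinθ·[k]× + (1−cosθ)·[k]×²:
    [+0.80694 +0.22654 -0.54546]
    [+0.00832 +0.91907 +0.39402]
    [+0.59057 -0.32248 +0.73975]
t = (-0.0327, 0.0874, 0.7147) m
M0: Pc = R·M0+t = (-0.08813, +0.17438, +0.62750); u = 883.2·(-0.08813)/0.62750 + 314.9 = 190.8612, v = 717.3·(+0.17438)/0.62750 + 223.2 = 422.5301
M1: Pc = R·M1+t = (+0.06600, +0.17597, +0.74030); u = 883.2·(+0.06600)/0.74030 + 314.9 = 393.6368, v = 717.3·(+0.17597)/0.74030 + 223.2 = 393.6977
M2: Pc = R·M2+t = (+0.02273, +0.00042, +0.80190); u = 883.2·(+0.02273)/0.80190 + 314.9 = 339.9324, v = 717.3·(+0.00042)/0.80190 + 223.2 = 223.5789
M3: Pc = R·M3+t = (-0.13140, -0.00117, +0.68910); u = 883.2·(-0.13140)/0.68910 + 314.9 = 146.4908, v = 717.3·(-0.00117)/0.68910 + 223.2 = 221.9871

c0=(190.86, 422.53) c1=(393.64, 393.70) c2=(339.93, 223.58) c3=(146.49, 221.99)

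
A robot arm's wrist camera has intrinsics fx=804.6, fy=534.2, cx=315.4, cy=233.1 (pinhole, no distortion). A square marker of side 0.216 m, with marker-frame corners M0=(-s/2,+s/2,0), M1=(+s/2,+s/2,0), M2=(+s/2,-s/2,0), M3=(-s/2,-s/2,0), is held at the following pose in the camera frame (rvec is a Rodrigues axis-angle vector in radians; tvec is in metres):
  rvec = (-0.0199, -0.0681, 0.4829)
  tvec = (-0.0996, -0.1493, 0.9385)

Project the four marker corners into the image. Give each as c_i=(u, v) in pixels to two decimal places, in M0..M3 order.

c0=(102.97, 173.33) c1=(269.05, 231.12) c2=(354.28, 123.45) c3=(190.74, 64.63)

Intrinsics K: fx=804.6, fy=534.2, cx=315.4, cy=233.1
Marker side s = 0.216 m; corners in marker frame (Z=0):
  M0 = (-0.1080, +0.1080, 0)
  M1 = (+0.1080, +0.1080, 0)
  M2 = (+0.1080, -0.1080, 0)
  M3 = (-0.1080, -0.1080, 0)
rvec = (-0.0199, -0.0681, 0.4829), |rvec| = θ = 0.48808 rad = 27.965°
Rodrigues: sinθ=0.46893, 1−cosθ=0.11677; R = I + sinθ·[k]× + (1−cosθ)·[k]×²:
    [+0.88343 -0.46329 -0.07014]
    [+0.46462 +0.88551 +0.00300]
    [+0.06072 -0.03524 +0.99753]
t = (-0.0996, -0.1493, 0.9385) m
M0: Pc = R·M0+t = (-0.24505, -0.10384, +0.92814); u = 804.6·(-0.24505)/0.92814 + 315.4 = 102.9706, v = 534.2·(-0.10384)/0.92814 + 233.1 = 173.3313
M1: Pc = R·M1+t = (-0.05423, -0.00349, +0.94125); u = 804.6·(-0.05423)/0.94125 + 315.4 = 269.0473, v = 534.2·(-0.00349)/0.94125 + 233.1 = 231.1212
M2: Pc = R·M2+t = (+0.04585, -0.19476, +0.94886); u = 804.6·(+0.04585)/0.94886 + 315.4 = 354.2752, v = 534.2·(-0.19476)/0.94886 + 233.1 = 123.4545
M3: Pc = R·M3+t = (-0.14497, -0.29511, +0.93575); u = 804.6·(-0.14497)/0.93575 + 315.4 = 190.7439, v = 534.2·(-0.29511)/0.93575 + 233.1 = 64.6256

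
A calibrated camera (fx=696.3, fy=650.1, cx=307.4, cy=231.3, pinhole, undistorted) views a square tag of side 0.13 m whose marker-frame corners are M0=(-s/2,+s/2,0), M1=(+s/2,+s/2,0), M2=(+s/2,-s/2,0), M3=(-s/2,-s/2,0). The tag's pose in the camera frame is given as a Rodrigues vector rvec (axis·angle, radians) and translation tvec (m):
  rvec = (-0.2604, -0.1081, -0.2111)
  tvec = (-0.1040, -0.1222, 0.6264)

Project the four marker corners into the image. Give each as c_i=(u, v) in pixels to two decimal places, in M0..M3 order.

Intrinsics K: fx=696.3, fy=650.1, cx=307.4, cy=231.3
Marker side s = 0.13 m; corners in marker frame (Z=0):
  M0 = (-0.0650, +0.0650, 0)
  M1 = (+0.0650, +0.0650, 0)
  M2 = (+0.0650, -0.0650, 0)
  M3 = (-0.0650, -0.0650, 0)
rvec = (-0.2604, -0.1081, -0.2111), |rvec| = θ = 0.35222 rad = 20.181°
Rodrigues: sinθ=0.34498, 1−cosθ=0.06139; R = I + sinθ·[k]× + (1−cosθ)·[k]×²:
    [+0.97217 +0.22069 -0.07868]
    [-0.19283 +0.94439 +0.26634]
    [+0.13308 -0.24376 +0.96066]
t = (-0.1040, -0.1222, 0.6264) m
M0: Pc = R·M0+t = (-0.15285, -0.04828, +0.60191); u = 696.3·(-0.15285)/0.60191 + 307.4 = 130.5841, v = 650.1·(-0.04828)/0.60191 + 231.3 = 179.1538
M1: Pc = R·M1+t = (-0.02646, -0.07335, +0.61921); u = 696.3·(-0.02646)/0.61921 + 307.4 = 277.6408, v = 650.1·(-0.07335)/0.61921 + 231.3 = 154.2918
M2: Pc = R·M2+t = (-0.05515, -0.19612, +0.65089); u = 696.3·(-0.05515)/0.65089 + 307.4 = 248.3983, v = 650.1·(-0.19612)/0.65089 + 231.3 = 35.4197
M3: Pc = R·M3+t = (-0.18154, -0.17105, +0.63359); u = 696.3·(-0.18154)/0.63359 + 307.4 = 107.8979, v = 650.1·(-0.17105)/0.63359 + 231.3 = 55.7924

c0=(130.58, 179.15) c1=(277.64, 154.29) c2=(248.40, 35.42) c3=(107.90, 55.79)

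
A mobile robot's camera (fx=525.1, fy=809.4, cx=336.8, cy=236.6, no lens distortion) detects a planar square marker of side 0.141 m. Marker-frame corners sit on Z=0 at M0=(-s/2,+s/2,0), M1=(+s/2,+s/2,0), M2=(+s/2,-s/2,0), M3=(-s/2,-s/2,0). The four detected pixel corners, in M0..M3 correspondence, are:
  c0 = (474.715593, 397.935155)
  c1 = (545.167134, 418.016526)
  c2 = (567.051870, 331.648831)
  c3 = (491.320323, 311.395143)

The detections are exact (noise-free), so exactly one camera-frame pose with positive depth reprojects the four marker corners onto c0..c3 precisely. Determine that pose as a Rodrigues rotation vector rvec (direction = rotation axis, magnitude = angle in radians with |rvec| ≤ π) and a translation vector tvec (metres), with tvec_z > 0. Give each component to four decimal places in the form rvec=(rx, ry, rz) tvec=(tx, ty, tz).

rvec=(0.5177, 0.1441, 0.1365) tvec=(0.3577, 0.1650, 1.0309)

Intrinsics K: fx=525.1, fy=809.4, cx=336.8, cy=236.6
Marker side s = 0.141 m; corners in marker frame (Z=0):
  M0 = (-0.0705, +0.0705, 0)
  M1 = (+0.0705, +0.0705, 0)
  M2 = (+0.0705, -0.0705, 0)
  M3 = (-0.0705, -0.0705, 0)
Detected image corners:
  c0 = (474.715593, 397.935155) px
  c1 = (545.167134, 418.016526) px
  c2 = (567.051870, 331.648831) px
  c3 = (491.320323, 311.395143) px
Planar DLT: solve 8×8 A·h = b for H (H[2,2]=1):
  H  [+466.15588 +116.24930 +518.97812]
  H  [+106.79904 +790.48877 +366.15999]
  H  [-0.09928 +0.48619 +1.00000]
B = K⁻¹H; ‖b₁‖=0.970040, ‖b₂‖=0.970040; λ = 2/(‖b₁‖+‖b₂‖) = 1.030886, sign → tz>0 ⇒ λ=+1.030886
r₁ = λ·B[:,0] = (+0.98081,+0.16594,-0.10235); r₂ = λ·B[:,1] = (-0.09325,+0.86029,+0.50120)
r₃ = r₁×r₂ = (+0.17122,-0.48204,+0.85926); SVD([r₁ r₂ r₃]) → R = UVᵀ:
  R  [+0.98081 -0.09325 +0.17122]
  R  [+0.16594 +0.86029 -0.48204]
  R  [-0.10235 +0.50120 +0.85926]
t = (+0.35766, +0.16501, +1.03089) m
tr R = 2.700355; θ = arccos((tr R − 1)/2) = 0.554474 rad = 31.769°
axis k = ((R−Rᵀ)₃₂, (R−Rᵀ)₁₃, (R−Rᵀ)₂₁) / (2 sinθ) = (+0.933765, +0.259796, +0.246148)
rvec = θ·k = (+0.517748, +0.144050, +0.136482)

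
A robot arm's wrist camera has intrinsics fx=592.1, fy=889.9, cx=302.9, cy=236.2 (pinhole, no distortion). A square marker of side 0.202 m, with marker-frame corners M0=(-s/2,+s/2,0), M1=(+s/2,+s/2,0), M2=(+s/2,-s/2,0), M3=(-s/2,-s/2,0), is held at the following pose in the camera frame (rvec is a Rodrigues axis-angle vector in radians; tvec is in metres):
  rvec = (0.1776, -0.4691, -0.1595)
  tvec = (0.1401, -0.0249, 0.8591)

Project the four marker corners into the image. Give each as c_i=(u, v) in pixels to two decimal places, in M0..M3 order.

Intrinsics K: fx=592.1, fy=889.9, cx=302.9, cy=236.2
Marker side s = 0.202 m; corners in marker frame (Z=0):
  M0 = (-0.1010, +0.1010, 0)
  M1 = (+0.1010, +0.1010, 0)
  M2 = (+0.1010, -0.1010, 0)
  M3 = (-0.1010, -0.1010, 0)
rvec = (0.1776, -0.4691, -0.1595), |rvec| = θ = 0.52634 rad = 30.157°
Rodrigues: sinθ=0.50237, 1−cosθ=0.13535; R = I + sinθ·[k]× + (1−cosθ)·[k]×²:
    [+0.88006 +0.11153 -0.46158]
    [-0.19294 +0.97216 -0.13296]
    [+0.43390 +0.20607 +0.87708]
t = (0.1401, -0.0249, 0.8591) m
M0: Pc = R·M0+t = (+0.06248, +0.09278, +0.83609); u = 592.1·(+0.06248)/0.83609 + 302.9 = 347.1461, v = 889.9·(+0.09278)/0.83609 + 236.2 = 334.9462
M1: Pc = R·M1+t = (+0.24025, +0.05380, +0.92374); u = 592.1·(+0.24025)/0.92374 + 302.9 = 456.8969, v = 889.9·(+0.05380)/0.92374 + 236.2 = 288.0305
M2: Pc = R·M2+t = (+0.21772, -0.14258, +0.88211); u = 592.1·(+0.21772)/0.88211 + 302.9 = 449.0412, v = 889.9·(-0.14258)/0.88211 + 236.2 = 92.3659
M3: Pc = R·M3+t = (+0.03995, -0.10360, +0.79446); u = 592.1·(+0.03995)/0.79446 + 302.9 = 332.6733, v = 889.9·(-0.10360)/0.79446 + 236.2 = 120.1534

c0=(347.15, 334.95) c1=(456.90, 288.03) c2=(449.04, 92.37) c3=(332.67, 120.15)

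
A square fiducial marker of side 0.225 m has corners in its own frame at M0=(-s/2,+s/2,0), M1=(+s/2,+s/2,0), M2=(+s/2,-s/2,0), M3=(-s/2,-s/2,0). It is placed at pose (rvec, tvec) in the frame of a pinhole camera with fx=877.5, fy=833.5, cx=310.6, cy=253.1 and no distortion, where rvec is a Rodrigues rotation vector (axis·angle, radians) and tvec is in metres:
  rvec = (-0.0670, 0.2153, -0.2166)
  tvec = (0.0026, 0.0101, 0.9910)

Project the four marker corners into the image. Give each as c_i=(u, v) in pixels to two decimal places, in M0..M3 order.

c0=(239.34, 373.07) c1=(432.49, 335.72) c2=(388.42, 147.16) c3=(201.03, 192.25)

Intrinsics K: fx=877.5, fy=833.5, cx=310.6, cy=253.1
Marker side s = 0.225 m; corners in marker frame (Z=0):
  M0 = (-0.1125, +0.1125, 0)
  M1 = (+0.1125, +0.1125, 0)
  M2 = (+0.1125, -0.1125, 0)
  M3 = (-0.1125, -0.1125, 0)
rvec = (-0.0670, 0.2153, -0.2166), |rvec| = θ = 0.31266 rad = 17.914°
Rodrigues: sinθ=0.30759, 1−cosθ=0.04848; R = I + sinθ·[k]× + (1−cosθ)·[k]×²:
    [+0.95374 +0.20593 +0.21901]
    [-0.22024 +0.97451 +0.04279]
    [-0.20461 -0.08904 +0.97478]
t = (0.0026, 0.0101, 0.9910) m
M0: Pc = R·M0+t = (-0.08153, +0.14451, +1.00400); u = 877.5·(-0.08153)/1.00400 + 310.6 = 239.3438, v = 833.5·(+0.14451)/1.00400 + 253.1 = 373.0683
M1: Pc = R·M1+t = (+0.13306, +0.09495, +0.95796); u = 877.5·(+0.13306)/0.95796 + 310.6 = 432.4871, v = 833.5·(+0.09495)/0.95796 + 253.1 = 335.7177
M2: Pc = R·M2+t = (+0.08673, -0.12431, +0.97800); u = 877.5·(+0.08673)/0.97800 + 310.6 = 388.4164, v = 833.5·(-0.12431)/0.97800 + 253.1 = 147.1574
M3: Pc = R·M3+t = (-0.12786, -0.07475, +1.02404); u = 877.5·(-0.12786)/1.02404 + 310.6 = 201.0331, v = 833.5·(-0.07475)/1.02404 + 253.1 = 192.2544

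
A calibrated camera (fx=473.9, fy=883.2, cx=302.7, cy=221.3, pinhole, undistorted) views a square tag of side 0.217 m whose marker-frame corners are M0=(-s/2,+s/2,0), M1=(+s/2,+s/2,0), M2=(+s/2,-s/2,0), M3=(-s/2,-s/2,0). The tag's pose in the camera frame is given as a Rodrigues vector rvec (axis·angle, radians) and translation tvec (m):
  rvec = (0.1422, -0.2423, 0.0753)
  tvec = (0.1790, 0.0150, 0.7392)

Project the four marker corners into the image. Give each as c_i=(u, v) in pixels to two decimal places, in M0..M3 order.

Intrinsics K: fx=473.9, fy=883.2, cx=302.7, cy=221.3
Marker side s = 0.217 m; corners in marker frame (Z=0):
  M0 = (-0.1085, +0.1085, 0)
  M1 = (+0.1085, +0.1085, 0)
  M2 = (+0.1085, -0.1085, 0)
  M3 = (-0.1085, -0.1085, 0)
rvec = (0.1422, -0.2423, 0.0753), |rvec| = θ = 0.29086 rad = 16.665°
Rodrigues: sinθ=0.28678, 1−cosθ=0.04200; R = I + sinθ·[k]× + (1−cosθ)·[k]×²:
    [+0.96804 -0.09135 -0.23358]
    [+0.05714 +0.98715 -0.14926]
    [+0.24421 +0.13114 +0.96081]
t = (0.1790, 0.0150, 0.7392) m
M0: Pc = R·M0+t = (+0.06406, +0.11591, +0.72693); u = 473.9·(+0.06406)/0.72693 + 302.7 = 344.4597, v = 883.2·(+0.11591)/0.72693 + 221.3 = 362.1222
M1: Pc = R·M1+t = (+0.27412, +0.12830, +0.77993); u = 473.9·(+0.27412)/0.77993 + 302.7 = 469.2615, v = 883.2·(+0.12830)/0.77993 + 221.3 = 366.5940
M2: Pc = R·M2+t = (+0.29394, -0.08591, +0.75147); u = 473.9·(+0.29394)/0.75147 + 302.7 = 488.0702, v = 883.2·(-0.08591)/0.75147 + 221.3 = 120.3347
M3: Pc = R·M3+t = (+0.08388, -0.09830, +0.69847); u = 473.9·(+0.08388)/0.69847 + 302.7 = 359.6105, v = 883.2·(-0.09830)/0.69847 + 221.3 = 96.9966

c0=(344.46, 362.12) c1=(469.26, 366.59) c2=(488.07, 120.33) c3=(359.61, 97.00)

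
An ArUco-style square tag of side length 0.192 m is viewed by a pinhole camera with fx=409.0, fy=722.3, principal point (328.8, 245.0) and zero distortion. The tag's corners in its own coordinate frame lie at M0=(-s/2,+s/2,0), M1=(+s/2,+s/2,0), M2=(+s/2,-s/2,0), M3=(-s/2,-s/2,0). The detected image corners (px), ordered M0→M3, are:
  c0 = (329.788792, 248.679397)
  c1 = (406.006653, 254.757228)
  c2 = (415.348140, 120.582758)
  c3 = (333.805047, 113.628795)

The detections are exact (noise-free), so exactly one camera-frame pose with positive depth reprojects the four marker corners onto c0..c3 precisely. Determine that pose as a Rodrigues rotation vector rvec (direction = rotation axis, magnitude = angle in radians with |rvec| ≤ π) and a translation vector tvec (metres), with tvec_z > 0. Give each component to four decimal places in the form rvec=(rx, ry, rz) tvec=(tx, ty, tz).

Intrinsics K: fx=409.0, fy=722.3, cx=328.8, cy=245.0
Marker side s = 0.192 m; corners in marker frame (Z=0):
  M0 = (-0.0960, +0.0960, 0)
  M1 = (+0.0960, +0.0960, 0)
  M2 = (+0.0960, -0.0960, 0)
  M3 = (-0.0960, -0.0960, 0)
Detected image corners:
  c0 = (329.788792, 248.679397) px
  c1 = (406.006653, 254.757228) px
  c2 = (415.348140, 120.582758) px
  c3 = (333.805047, 113.628795) px
Planar DLT: solve 8×8 A·h = b for H (H[2,2]=1):
  H  [+416.60628 +96.25289 +371.18763]
  H  [+36.95959 +766.20785 +186.69843]
  H  [+0.01681 +0.35304 +1.00000]
B = K⁻¹H; ‖b₁‖=1.006252, ‖b₂‖=1.006252; λ = 2/(‖b₁‖+‖b₂‖) = 0.993787, sign → tz>0 ⇒ λ=+0.993787
r₁ = λ·B[:,0] = (+0.99884,+0.04518,+0.01671); r₂ = λ·B[:,1] = (-0.04817,+0.93519,+0.35085)
r₃ = r₁×r₂ = (+0.00023,-0.35124,+0.93628); SVD([r₁ r₂ r₃]) → R = UVᵀ:
  R  [+0.99884 -0.04817 +0.00023]
  R  [+0.04518 +0.93519 -0.35124]
  R  [+0.01671 +0.35085 +0.93628]
t = (+0.10299, -0.08022, +0.99379) m
tr R = 2.870317; θ = arccos((tr R − 1)/2) = 0.362090 rad = 20.746°
axis k = ((R−Rᵀ)₃₂, (R−Rᵀ)₁₃, (R−Rᵀ)₂₁) / (2 sinθ) = (+0.991007, -0.023255, +0.131777)
rvec = θ·k = (+0.358834, -0.008420, +0.047715)

rvec=(0.3588, -0.0084, 0.0477) tvec=(0.1030, -0.0802, 0.9938)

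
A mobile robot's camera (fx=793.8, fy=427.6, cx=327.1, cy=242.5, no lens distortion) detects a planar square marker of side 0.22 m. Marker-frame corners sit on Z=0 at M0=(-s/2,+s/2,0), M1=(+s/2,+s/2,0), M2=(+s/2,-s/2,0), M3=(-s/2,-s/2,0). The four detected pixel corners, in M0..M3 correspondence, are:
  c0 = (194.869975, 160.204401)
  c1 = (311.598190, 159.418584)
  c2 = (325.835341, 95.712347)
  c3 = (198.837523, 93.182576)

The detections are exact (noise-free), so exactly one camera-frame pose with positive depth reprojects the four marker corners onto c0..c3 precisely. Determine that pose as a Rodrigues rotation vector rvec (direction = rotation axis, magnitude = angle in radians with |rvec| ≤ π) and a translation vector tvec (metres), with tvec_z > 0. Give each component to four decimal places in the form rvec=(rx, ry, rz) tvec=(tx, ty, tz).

Intrinsics K: fx=793.8, fy=427.6, cx=327.1, cy=242.5
Marker side s = 0.22 m; corners in marker frame (Z=0):
  M0 = (-0.1100, +0.1100, 0)
  M1 = (+0.1100, +0.1100, 0)
  M2 = (+0.1100, -0.1100, 0)
  M3 = (-0.1100, -0.1100, 0)
Detected image corners:
  c0 = (194.869975, 160.204401) px
  c1 = (311.598190, 159.418584) px
  c2 = (325.835341, 95.712347) px
  c3 = (198.837523, 93.182576) px
Planar DLT: solve 8×8 A·h = b for H (H[2,2]=1):
  H  [+610.95804 +61.12971 +259.09469]
  H  [+32.26590 +347.75864 +128.57784]
  H  [+0.22523 +0.39988 +1.00000]
B = K⁻¹H; ‖b₁‖=0.715255, ‖b₂‖=0.715255; λ = 2/(‖b₁‖+‖b₂‖) = 1.398103, sign → tz>0 ⇒ λ=+1.398103
r₁ = λ·B[:,0] = (+0.94631,-0.07309,+0.31490); r₂ = λ·B[:,1] = (-0.12271,+0.81999,+0.55907)
r₃ = r₁×r₂ = (-0.29908,-0.56769,+0.76699); SVD([r₁ r₂ r₃]) → R = UVᵀ:
  R  [+0.94631 -0.12271 -0.29908]
  R  [-0.07309 +0.81999 -0.56769]
  R  [+0.31490 +0.55907 +0.76699]
t = (-0.11978, -0.37249, +1.39810) m
tr R = 2.533292; θ = arccos((tr R − 1)/2) = 0.697195 rad = 39.946°
axis k = ((R−Rᵀ)₃₂, (R−Rᵀ)₁₃, (R−Rᵀ)₂₁) / (2 sinθ) = (+0.877443, -0.478122, +0.038641)
rvec = θ·k = (+0.611749, -0.333344, +0.026941)

rvec=(0.6117, -0.3333, 0.0269) tvec=(-0.1198, -0.3725, 1.3981)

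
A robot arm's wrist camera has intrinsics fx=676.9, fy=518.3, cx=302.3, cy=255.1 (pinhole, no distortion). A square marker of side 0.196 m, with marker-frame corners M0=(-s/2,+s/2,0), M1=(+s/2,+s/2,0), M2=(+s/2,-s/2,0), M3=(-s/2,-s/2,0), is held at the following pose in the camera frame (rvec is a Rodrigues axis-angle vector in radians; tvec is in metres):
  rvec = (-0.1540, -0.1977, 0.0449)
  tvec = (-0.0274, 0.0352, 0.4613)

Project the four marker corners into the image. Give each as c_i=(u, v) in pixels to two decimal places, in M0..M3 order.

Intrinsics K: fx=676.9, fy=518.3, cx=302.3, cy=255.1
Marker side s = 0.196 m; corners in marker frame (Z=0):
  M0 = (-0.0980, +0.0980, 0)
  M1 = (+0.0980, +0.0980, 0)
  M2 = (+0.0980, -0.0980, 0)
  M3 = (-0.0980, -0.0980, 0)
rvec = (-0.1540, -0.1977, 0.0449), |rvec| = θ = 0.25459 rad = 14.587°
Rodrigues: sinθ=0.25185, 1−cosθ=0.03223; R = I + sinθ·[k]× + (1−cosθ)·[k]×²:
    [+0.97956 -0.02928 -0.19901]
    [+0.05956 +0.98720 +0.14793]
    [+0.19213 -0.15676 +0.96877]
t = (-0.0274, 0.0352, 0.4613) m
M0: Pc = R·M0+t = (-0.12627, +0.12611, +0.42711); u = 676.9·(-0.12627)/0.42711 + 302.3 = 102.1885, v = 518.3·(+0.12611)/0.42711 + 255.1 = 408.1346
M1: Pc = R·M1+t = (+0.06573, +0.13778, +0.46477); u = 676.9·(+0.06573)/0.46477 + 302.3 = 398.0280, v = 518.3·(+0.13778)/0.46477 + 255.1 = 408.7527
M2: Pc = R·M2+t = (+0.07147, -0.05571, +0.49549); u = 676.9·(+0.07147)/0.49549 + 302.3 = 399.9310, v = 518.3·(-0.05571)/0.49549 + 255.1 = 196.8262
M3: Pc = R·M3+t = (-0.12053, -0.06738, +0.45783); u = 676.9·(-0.12053)/0.45783 + 302.3 = 124.1012, v = 518.3·(-0.06738)/0.45783 + 255.1 = 178.8181

c0=(102.19, 408.13) c1=(398.03, 408.75) c2=(399.93, 196.83) c3=(124.10, 178.82)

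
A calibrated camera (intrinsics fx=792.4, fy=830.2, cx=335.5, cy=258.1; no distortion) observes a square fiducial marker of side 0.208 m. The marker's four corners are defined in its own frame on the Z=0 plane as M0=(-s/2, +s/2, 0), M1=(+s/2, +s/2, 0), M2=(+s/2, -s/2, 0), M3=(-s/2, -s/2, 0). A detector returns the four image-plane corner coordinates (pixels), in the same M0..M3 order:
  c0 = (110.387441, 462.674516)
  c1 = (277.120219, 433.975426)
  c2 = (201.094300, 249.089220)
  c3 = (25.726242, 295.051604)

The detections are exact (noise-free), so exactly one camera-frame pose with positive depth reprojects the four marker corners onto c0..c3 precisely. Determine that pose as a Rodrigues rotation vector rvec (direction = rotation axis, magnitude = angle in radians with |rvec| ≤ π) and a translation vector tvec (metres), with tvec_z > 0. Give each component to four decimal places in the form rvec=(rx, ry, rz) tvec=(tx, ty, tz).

Intrinsics K: fx=792.4, fy=830.2, cx=335.5, cy=258.1
Marker side s = 0.208 m; corners in marker frame (Z=0):
  M0 = (-0.1040, +0.1040, 0)
  M1 = (+0.1040, +0.1040, 0)
  M2 = (+0.1040, -0.1040, 0)
  M3 = (-0.1040, -0.1040, 0)
Detected image corners:
  c0 = (110.387441, 462.674516) px
  c1 = (277.120219, 433.975426) px
  c2 = (201.094300, 249.089220) px
  c3 = (25.726242, 295.051604) px
Planar DLT: solve 8×8 A·h = b for H (H[2,2]=1):
  H  [+762.85102 +451.88968 +151.95121]
  H  [-315.07943 +997.70469 +364.80529]
  H  [-0.38153 +0.42192 +1.00000]
B = K⁻¹H; ‖b₁‖=1.215554, ‖b₂‖=1.215553; λ = 2/(‖b₁‖+‖b₂‖) = 0.822670, sign → tz>0 ⇒ λ=+0.822670
r₁ = λ·B[:,0] = (+0.92489,-0.21464,-0.31387); r₂ = λ·B[:,1] = (+0.32219,+0.88075,+0.34710)
r₃ = r₁×r₂ = (+0.20194,-0.42215,+0.88375); SVD([r₁ r₂ r₃]) → R = UVᵀ:
  R  [+0.92489 +0.32219 +0.20194]
  R  [-0.21464 +0.88075 -0.42215]
  R  [-0.31387 +0.34710 +0.88375]
t = (-0.19056, +0.10574, +0.82267) m
tr R = 2.689378; θ = arccos((tr R − 1)/2) = 0.564813 rad = 32.361°
axis k = ((R−Rᵀ)₃₂, (R−Rᵀ)₁₃, (R−Rᵀ)₂₁) / (2 sinθ) = (+0.718582, +0.481835, -0.501473)
rvec = θ·k = (+0.405864, +0.272147, -0.283238)

rvec=(0.4059, 0.2721, -0.2832) tvec=(-0.1906, 0.1057, 0.8227)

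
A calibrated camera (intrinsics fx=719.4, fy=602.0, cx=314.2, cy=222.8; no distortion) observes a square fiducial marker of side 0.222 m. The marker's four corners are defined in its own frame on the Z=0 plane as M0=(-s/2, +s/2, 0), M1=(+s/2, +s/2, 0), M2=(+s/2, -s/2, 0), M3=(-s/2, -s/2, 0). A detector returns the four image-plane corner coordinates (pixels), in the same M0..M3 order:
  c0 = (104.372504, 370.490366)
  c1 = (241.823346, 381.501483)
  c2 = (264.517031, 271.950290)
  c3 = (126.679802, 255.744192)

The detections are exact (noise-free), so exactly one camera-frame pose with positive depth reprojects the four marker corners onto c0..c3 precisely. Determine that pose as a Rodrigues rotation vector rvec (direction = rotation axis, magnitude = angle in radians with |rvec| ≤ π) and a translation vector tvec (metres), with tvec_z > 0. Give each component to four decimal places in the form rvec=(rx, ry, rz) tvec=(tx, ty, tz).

rvec=(0.0737, -0.2333, 0.1673) tvec=(-0.2074, 0.1884, 1.1623)

Intrinsics K: fx=719.4, fy=602.0, cx=314.2, cy=222.8
Marker side s = 0.222 m; corners in marker frame (Z=0):
  M0 = (-0.1110, +0.1110, 0)
  M1 = (+0.1110, +0.1110, 0)
  M2 = (+0.1110, -0.1110, 0)
  M3 = (-0.1110, -0.1110, 0)
Detected image corners:
  c0 = (104.372504, 370.490366) px
  c1 = (241.823346, 381.501483) px
  c2 = (264.517031, 271.950290) px
  c3 = (126.679802, 255.744192) px
Planar DLT: solve 8×8 A·h = b for H (H[2,2]=1):
  H  [+657.45410 -92.92181 +185.84242]
  H  [+126.21524 +519.57716 +320.36033]
  H  [+0.20310 +0.04584 +1.00000]
B = K⁻¹H; ‖b₁‖=0.860392, ‖b₂‖=0.860392; λ = 2/(‖b₁‖+‖b₂‖) = 1.162261, sign → tz>0 ⇒ λ=+1.162261
r₁ = λ·B[:,0] = (+0.95909,+0.15632,+0.23605); r₂ = λ·B[:,1] = (-0.17340,+0.98341,+0.05328)
r₃ = r₁×r₂ = (-0.22381,-0.09203,+0.97028); SVD([r₁ r₂ r₃]) → R = UVᵀ:
  R  [+0.95909 -0.17340 -0.22381]
  R  [+0.15632 +0.98341 -0.09203]
  R  [+0.23605 +0.05328 +0.97028]
t = (-0.20737, +0.18836, +1.16226) m
tr R = 2.912774; θ = arccos((tr R − 1)/2) = 0.296424 rad = 16.984°
axis k = ((R−Rᵀ)₃₂, (R−Rᵀ)₁₃, (R−Rᵀ)₂₁) / (2 sinθ) = (+0.248743, -0.787148, +0.564380)
rvec = θ·k = (+0.073734, -0.233330, +0.167296)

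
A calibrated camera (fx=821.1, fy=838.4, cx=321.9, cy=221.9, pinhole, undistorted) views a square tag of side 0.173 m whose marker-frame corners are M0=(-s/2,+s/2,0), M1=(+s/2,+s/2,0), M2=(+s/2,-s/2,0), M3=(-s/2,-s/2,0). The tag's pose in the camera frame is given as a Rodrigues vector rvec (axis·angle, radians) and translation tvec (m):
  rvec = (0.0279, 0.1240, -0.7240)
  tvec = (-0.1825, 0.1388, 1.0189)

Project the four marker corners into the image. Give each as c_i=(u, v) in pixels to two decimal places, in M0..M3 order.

Intrinsics K: fx=821.1, fy=838.4, cx=321.9, cy=221.9
Marker side s = 0.173 m; corners in marker frame (Z=0):
  M0 = (-0.0865, +0.0865, 0)
  M1 = (+0.0865, +0.0865, 0)
  M2 = (+0.0865, -0.0865, 0)
  M3 = (-0.0865, -0.0865, 0)
rvec = (0.0279, 0.1240, -0.7240), |rvec| = θ = 0.73507 rad = 42.117°
Rodrigues: sinθ=0.67064, 1−cosθ=0.25822; R = I + sinθ·[k]× + (1−cosθ)·[k]×²:
    [+0.74215 +0.66219 +0.10348]
    [-0.65889 +0.74913 -0.06836]
    [-0.12278 -0.01745 +0.99228]
t = (-0.1825, 0.1388, 1.0189) m
M0: Pc = R·M0+t = (-0.18942, +0.26059, +1.02801); u = 821.1·(-0.18942)/1.02801 + 321.9 = 170.6078, v = 838.4·(+0.26059)/1.02801 + 221.9 = 434.4283
M1: Pc = R·M1+t = (-0.06102, +0.14661, +1.00677); u = 821.1·(-0.06102)/1.00677 + 321.9 = 272.1301, v = 838.4·(+0.14661)/1.00677 + 221.9 = 343.9881
M2: Pc = R·M2+t = (-0.17558, +0.01701, +1.00979); u = 821.1·(-0.17558)/1.00979 + 321.9 = 179.1261, v = 838.4·(+0.01701)/1.00979 + 221.9 = 236.0201
M3: Pc = R·M3+t = (-0.30398, +0.13099, +1.03103); u = 821.1·(-0.30398)/1.03103 + 321.9 = 79.8171, v = 838.4·(+0.13099)/1.03103 + 221.9 = 328.4199

c0=(170.61, 434.43) c1=(272.13, 343.99) c2=(179.13, 236.02) c3=(79.82, 328.42)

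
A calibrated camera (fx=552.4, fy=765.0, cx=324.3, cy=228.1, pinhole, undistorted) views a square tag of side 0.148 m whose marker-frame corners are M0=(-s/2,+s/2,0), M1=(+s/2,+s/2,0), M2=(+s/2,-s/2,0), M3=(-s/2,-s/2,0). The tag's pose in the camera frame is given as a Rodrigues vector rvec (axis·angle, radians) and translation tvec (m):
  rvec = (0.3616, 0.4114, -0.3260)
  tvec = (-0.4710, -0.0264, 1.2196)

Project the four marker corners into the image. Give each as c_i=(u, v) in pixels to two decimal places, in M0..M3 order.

c0=(104.06, 261.96) c1=(150.86, 241.99) c2=(118.50, 156.55) c3=(71.88, 181.71)

Intrinsics K: fx=552.4, fy=765.0, cx=324.3, cy=228.1
Marker side s = 0.148 m; corners in marker frame (Z=0):
  M0 = (-0.0740, +0.0740, 0)
  M1 = (+0.0740, +0.0740, 0)
  M2 = (+0.0740, -0.0740, 0)
  M3 = (-0.0740, -0.0740, 0)
rvec = (0.3616, 0.4114, -0.3260), |rvec| = θ = 0.63740 rad = 36.520°
Rodrigues: sinθ=0.59511, 1−cosθ=0.19636; R = I + sinθ·[k]× + (1−cosθ)·[k]×²:
    [+0.86684 +0.37627 +0.32713]
    [-0.23247 +0.88544 -0.40243]
    [-0.44108 +0.27279 +0.85501]
t = (-0.4710, -0.0264, 1.2196) m
M0: Pc = R·M0+t = (-0.50730, +0.05633, +1.27243); u = 552.4·(-0.50730)/1.27243 + 324.3 = 104.0641, v = 765.0·(+0.05633)/1.27243 + 228.1 = 261.9638
M1: Pc = R·M1+t = (-0.37901, +0.02192, +1.20715); u = 552.4·(-0.37901)/1.20715 + 324.3 = 150.8619, v = 765.0·(+0.02192)/1.20715 + 228.1 = 241.9911
M2: Pc = R·M2+t = (-0.43470, -0.10913, +1.16677); u = 552.4·(-0.43470)/1.16677 + 324.3 = 118.4958, v = 765.0·(-0.10913)/1.16677 + 228.1 = 156.5512
M3: Pc = R·M3+t = (-0.56299, -0.07472, +1.23205); u = 552.4·(-0.56299)/1.23205 + 324.3 = 71.8795, v = 765.0·(-0.07472)/1.23205 + 228.1 = 181.7054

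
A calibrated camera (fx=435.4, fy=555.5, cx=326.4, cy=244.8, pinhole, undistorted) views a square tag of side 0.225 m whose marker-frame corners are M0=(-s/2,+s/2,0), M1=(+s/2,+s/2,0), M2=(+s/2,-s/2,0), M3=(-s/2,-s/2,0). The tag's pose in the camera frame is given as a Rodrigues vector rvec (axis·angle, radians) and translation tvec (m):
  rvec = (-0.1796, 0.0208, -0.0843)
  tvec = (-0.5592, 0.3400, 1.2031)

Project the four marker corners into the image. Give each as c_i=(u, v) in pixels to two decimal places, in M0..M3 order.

c0=(83.02, 460.51) c1=(165.02, 451.99) c2=(163.78, 344.86) c3=(84.48, 353.35)

Intrinsics K: fx=435.4, fy=555.5, cx=326.4, cy=244.8
Marker side s = 0.225 m; corners in marker frame (Z=0):
  M0 = (-0.1125, +0.1125, 0)
  M1 = (+0.1125, +0.1125, 0)
  M2 = (+0.1125, -0.1125, 0)
  M3 = (-0.1125, -0.1125, 0)
rvec = (-0.1796, 0.0208, -0.0843), |rvec| = θ = 0.19949 rad = 11.430°
Rodrigues: sinθ=0.19817, 1−cosθ=0.01983; R = I + sinθ·[k]× + (1−cosθ)·[k]×²:
    [+0.99624 +0.08188 +0.02821]
    [-0.08560 +0.98038 +0.17754]
    [-0.01312 -0.17928 +0.98371]
t = (-0.5592, 0.3400, 1.2031) m
M0: Pc = R·M0+t = (-0.66207, +0.45992, +1.18441); u = 435.4·(-0.66207)/1.18441 + 326.4 = 83.0177, v = 555.5·(+0.45992)/1.18441 + 244.8 = 460.5094
M1: Pc = R·M1+t = (-0.43791, +0.44066, +1.18145); u = 435.4·(-0.43791)/1.18145 + 326.4 = 165.0172, v = 555.5·(+0.44066)/1.18145 + 244.8 = 451.9922
M2: Pc = R·M2+t = (-0.45633, +0.22008, +1.22179); u = 435.4·(-0.45633)/1.22179 + 326.4 = 163.7802, v = 555.5·(+0.22008)/1.22179 + 244.8 = 344.8598
M3: Pc = R·M3+t = (-0.68049, +0.23934, +1.22475); u = 435.4·(-0.68049)/1.22475 + 326.4 = 84.4845, v = 555.5·(+0.23934)/1.22475 + 244.8 = 353.3547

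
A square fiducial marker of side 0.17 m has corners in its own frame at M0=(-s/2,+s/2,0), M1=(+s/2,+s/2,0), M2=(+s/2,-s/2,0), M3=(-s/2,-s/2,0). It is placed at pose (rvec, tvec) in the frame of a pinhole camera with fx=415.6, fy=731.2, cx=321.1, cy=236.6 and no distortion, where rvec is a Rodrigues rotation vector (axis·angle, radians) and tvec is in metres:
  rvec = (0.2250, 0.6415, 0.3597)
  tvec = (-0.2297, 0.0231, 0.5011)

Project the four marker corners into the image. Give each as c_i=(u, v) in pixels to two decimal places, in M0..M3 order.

c0=(93.20, 322.41) c1=(158.56, 440.47) c2=(180.67, 200.53) c3=(104.71, 112.83)

Intrinsics K: fx=415.6, fy=731.2, cx=321.1, cy=236.6
Marker side s = 0.17 m; corners in marker frame (Z=0):
  M0 = (-0.0850, +0.0850, 0)
  M1 = (+0.0850, +0.0850, 0)
  M2 = (+0.0850, -0.0850, 0)
  M3 = (-0.0850, -0.0850, 0)
rvec = (0.2250, 0.6415, 0.3597), |rvec| = θ = 0.76911 rad = 44.067°
Rodrigues: sinθ=0.69550, 1−cosθ=0.28147; R = I + sinθ·[k]× + (1−cosθ)·[k]×²:
    [+0.74262 -0.25659 +0.61861]
    [+0.39395 +0.91435 -0.09367]
    [-0.54159 +0.31326 +0.78009]
t = (-0.2297, 0.0231, 0.5011) m
M0: Pc = R·M0+t = (-0.31463, +0.06733, +0.57376); u = 415.6·(-0.31463)/0.57376 + 321.1 = 93.1983, v = 731.2·(+0.06733)/0.57376 + 236.6 = 322.4094
M1: Pc = R·M1+t = (-0.18839, +0.13431, +0.48169); u = 415.6·(-0.18839)/0.48169 + 321.1 = 158.5607, v = 731.2·(+0.13431)/0.48169 + 236.6 = 440.4731
M2: Pc = R·M2+t = (-0.14477, -0.02113, +0.42844); u = 415.6·(-0.14477)/0.42844 + 321.1 = 180.6706, v = 731.2·(-0.02113)/0.42844 + 236.6 = 200.5323
M3: Pc = R·M3+t = (-0.27101, -0.08811, +0.52051); u = 415.6·(-0.27101)/0.52051 + 321.1 = 104.7099, v = 731.2·(-0.08811)/0.52051 + 236.6 = 112.8312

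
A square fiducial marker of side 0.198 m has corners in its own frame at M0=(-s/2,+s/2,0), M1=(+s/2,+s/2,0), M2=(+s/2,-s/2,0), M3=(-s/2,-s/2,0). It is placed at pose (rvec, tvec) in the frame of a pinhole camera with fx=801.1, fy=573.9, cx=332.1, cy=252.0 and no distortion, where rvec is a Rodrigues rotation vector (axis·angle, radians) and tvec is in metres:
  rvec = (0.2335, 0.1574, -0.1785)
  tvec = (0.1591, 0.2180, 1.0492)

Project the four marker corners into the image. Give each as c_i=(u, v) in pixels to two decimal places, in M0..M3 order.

c0=(392.50, 425.20) c1=(540.88, 413.96) c2=(519.32, 313.16) c3=(365.62, 328.20)

Intrinsics K: fx=801.1, fy=573.9, cx=332.1, cy=252.0
Marker side s = 0.198 m; corners in marker frame (Z=0):
  M0 = (-0.0990, +0.0990, 0)
  M1 = (+0.0990, +0.0990, 0)
  M2 = (+0.0990, -0.0990, 0)
  M3 = (-0.0990, -0.0990, 0)
rvec = (0.2335, 0.1574, -0.1785), |rvec| = θ = 0.33341 rad = 19.103°
Rodrigues: sinθ=0.32726, 1−cosθ=0.05507; R = I + sinθ·[k]× + (1−cosθ)·[k]×²:
    [+0.97194 +0.19342 +0.13385]
    [-0.15700 +0.95721 -0.24312]
    [-0.17515 +0.21528 +0.96072]
t = (0.1591, 0.2180, 1.0492) m
M0: Pc = R·M0+t = (+0.08203, +0.32831, +1.08785); u = 801.1·(+0.08203)/1.08785 + 332.1 = 392.5044, v = 573.9·(+0.32831)/1.08785 + 252.0 = 425.1994
M1: Pc = R·M1+t = (+0.27447, +0.29722, +1.05317); u = 801.1·(+0.27447)/1.05317 + 332.1 = 540.8772, v = 573.9·(+0.29722)/1.05317 + 252.0 = 413.9625
M2: Pc = R·M2+t = (+0.23617, +0.10769, +1.01055); u = 801.1·(+0.23617)/1.01055 + 332.1 = 519.3242, v = 573.9·(+0.10769)/1.01055 + 252.0 = 313.1600
M3: Pc = R·M3+t = (+0.04373, +0.13878, +1.04523); u = 801.1·(+0.04373)/1.04523 + 332.1 = 365.6157, v = 573.9·(+0.13878)/1.04523 + 252.0 = 328.1996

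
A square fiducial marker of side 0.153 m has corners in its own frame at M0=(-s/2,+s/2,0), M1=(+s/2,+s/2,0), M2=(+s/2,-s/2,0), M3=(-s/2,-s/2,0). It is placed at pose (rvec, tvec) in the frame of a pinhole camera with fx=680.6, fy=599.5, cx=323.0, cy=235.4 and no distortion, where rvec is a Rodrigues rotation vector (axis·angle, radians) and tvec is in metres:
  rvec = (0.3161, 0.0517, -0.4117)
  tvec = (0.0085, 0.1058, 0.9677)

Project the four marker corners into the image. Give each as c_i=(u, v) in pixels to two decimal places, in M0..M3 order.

Intrinsics K: fx=680.6, fy=599.5, cx=323.0, cy=235.4
Marker side s = 0.153 m; corners in marker frame (Z=0):
  M0 = (-0.0765, +0.0765, 0)
  M1 = (+0.0765, +0.0765, 0)
  M2 = (+0.0765, -0.0765, 0)
  M3 = (-0.0765, -0.0765, 0)
rvec = (0.3161, 0.0517, -0.4117), |rvec| = θ = 0.52162 rad = 29.887°
Rodrigues: sinθ=0.49829, 1−cosθ=0.13299; R = I + sinθ·[k]× + (1−cosθ)·[k]×²:
    [+0.91585 +0.40127 -0.01422]
    [-0.38529 +0.86832 -0.31236]
    [-0.11299 +0.29156 +0.94986]
t = (0.0085, 0.1058, 0.9677) m
M0: Pc = R·M0+t = (-0.03087, +0.20170, +0.99865); u = 680.6·(-0.03087)/0.99865 + 323.0 = 301.9646, v = 599.5·(+0.20170)/0.99865 + 235.4 = 356.4837
M1: Pc = R·M1+t = (+0.10926, +0.14275, +0.98136); u = 680.6·(+0.10926)/0.98136 + 323.0 = 398.7746, v = 599.5·(+0.14275)/0.98136 + 235.4 = 322.6049
M2: Pc = R·M2+t = (+0.04787, +0.00990, +0.93675); u = 680.6·(+0.04787)/0.93675 + 323.0 = 357.7767, v = 599.5·(+0.00990)/0.93675 + 235.4 = 241.7348
M3: Pc = R·M3+t = (-0.09226, +0.06885, +0.95404); u = 680.6·(-0.09226)/0.95404 + 323.0 = 257.1831, v = 599.5·(+0.06885)/0.95404 + 235.4 = 278.6632

c0=(301.96, 356.48) c1=(398.77, 322.60) c2=(357.78, 241.73) c3=(257.18, 278.66)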